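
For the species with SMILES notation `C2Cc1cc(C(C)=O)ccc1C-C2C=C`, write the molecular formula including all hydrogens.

Heavy atoms from the SMILES: 14 C, 1 O.
Implicit hydrogens by atom environment:
  4 × C: 2 H each → 8
  3 × C (aromatic): 1 H each → 3
  3 × C (aromatic): no H
  2 × C: 1 H each → 2
  1 × C: 3 H
  1 × C: no H
  1 × O: no H
  Total hydrogens = 16.
Molecular formula: C14H16O

C14H16O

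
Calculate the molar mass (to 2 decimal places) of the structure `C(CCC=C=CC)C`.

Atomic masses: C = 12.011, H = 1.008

110.20

Molecular formula: C8H14.
M = 8×12.011 + 14×1.008 = 110.20 g/mol.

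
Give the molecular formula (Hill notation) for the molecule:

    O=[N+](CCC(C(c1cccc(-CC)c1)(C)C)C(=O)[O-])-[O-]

Heavy atoms from the SMILES: 15 C, 1 N, 4 O.
Implicit hydrogens by atom environment:
  4 × C (aromatic): 1 H each → 4
  3 × C: 3 H each → 9
  3 × C: 2 H each → 6
  2 × C: no H
  2 × C (aromatic): no H
  2 × O: no H
  2 × O (charge -1): no H
  1 × C: 1 H
  1 × N (charge +1): no H
  Total hydrogens = 20.
Net charge -1.
Molecular formula: C15H20NO4-

C15H20NO4-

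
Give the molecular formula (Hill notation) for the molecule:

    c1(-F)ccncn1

Heavy atoms from the SMILES: 4 C, 1 F, 2 N.
Implicit hydrogens by atom environment:
  3 × C (aromatic): 1 H each → 3
  2 × N (aromatic): no H
  1 × C (aromatic): no H
  1 × F: no H
  Total hydrogens = 3.
Molecular formula: C4H3FN2

C4H3FN2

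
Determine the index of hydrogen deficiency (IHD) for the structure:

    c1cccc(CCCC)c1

Molecular formula from the SMILES: C10H14.
DoU = (2C + 2 + N − H − X)/2 = (2·10 + 2 + 0 − 14 − 0)/2 = 8/2 = 4.
(Structurally: 1 ring(s) + 3 π bond(s) = 4.)

4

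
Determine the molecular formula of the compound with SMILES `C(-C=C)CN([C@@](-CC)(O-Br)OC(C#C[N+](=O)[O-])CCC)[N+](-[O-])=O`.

C13H20BrN3O6

Heavy atoms from the SMILES: 1 Br, 13 C, 3 N, 6 O.
Implicit hydrogens by atom environment:
  6 × C: 2 H each → 12
  4 × O: no H
  3 × C: no H
  2 × C: 3 H each → 6
  2 × C: 1 H each → 2
  2 × N (charge +1): no H
  2 × O (charge -1): no H
  1 × Br: no H
  1 × N: no H
  Total hydrogens = 20.
Molecular formula: C13H20BrN3O6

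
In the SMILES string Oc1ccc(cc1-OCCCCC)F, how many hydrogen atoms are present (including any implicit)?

15

Hydrogens are implicit in SMILES; fill each atom to its normal valence:
  4 × C: 2 H each → 8
  3 × C (aromatic): 1 H each → 3
  3 × C (aromatic): no H
  1 × C: 3 H
  1 × F: no H
  1 × O: 1 H
  1 × O: no H
  Total hydrogens = 15.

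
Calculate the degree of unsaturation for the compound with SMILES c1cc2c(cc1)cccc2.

7

Molecular formula from the SMILES: C10H8.
DoU = (2C + 2 + N − H − X)/2 = (2·10 + 2 + 0 − 8 − 0)/2 = 14/2 = 7.
(Structurally: 2 ring(s) + 5 π bond(s) = 7.)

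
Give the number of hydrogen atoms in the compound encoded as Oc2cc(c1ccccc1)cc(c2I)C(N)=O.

Hydrogens are implicit in SMILES; fill each atom to its normal valence:
  7 × C (aromatic): 1 H each → 7
  5 × C (aromatic): no H
  1 × C: no H
  1 × I: no H
  1 × N: 2 H
  1 × O: 1 H
  1 × O: no H
  Total hydrogens = 10.

10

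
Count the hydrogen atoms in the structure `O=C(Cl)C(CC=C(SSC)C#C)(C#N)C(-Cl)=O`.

7

Hydrogens are implicit in SMILES; fill each atom to its normal valence:
  6 × C: no H
  2 × C: 1 H each → 2
  2 × Cl: no H
  2 × O: no H
  2 × S: no H
  1 × C: 3 H
  1 × C: 2 H
  1 × N: no H
  Total hydrogens = 7.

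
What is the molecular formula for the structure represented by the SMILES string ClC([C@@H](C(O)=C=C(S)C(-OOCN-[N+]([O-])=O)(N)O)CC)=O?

Heavy atoms from the SMILES: 9 C, 1 Cl, 3 N, 7 O, 1 S.
Implicit hydrogens by atom environment:
  5 × C: no H
  4 × O: no H
  2 × C: 2 H each → 4
  2 × O: 1 H each → 2
  1 × C: 3 H
  1 × C: 1 H
  1 × Cl: no H
  1 × N: 2 H
  1 × N: 1 H
  1 × N (charge +1): no H
  1 × O (charge -1): no H
  1 × S: 1 H
  Total hydrogens = 14.
Molecular formula: C9H14ClN3O7S

C9H14ClN3O7S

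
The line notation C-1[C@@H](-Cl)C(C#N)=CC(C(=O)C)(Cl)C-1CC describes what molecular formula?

Heavy atoms from the SMILES: 11 C, 2 Cl, 1 N, 1 O.
Implicit hydrogens by atom environment:
  4 × C: no H
  3 × C: 1 H each → 3
  2 × C: 3 H each → 6
  2 × C: 2 H each → 4
  2 × Cl: no H
  1 × N: no H
  1 × O: no H
  Total hydrogens = 13.
Molecular formula: C11H13Cl2NO

C11H13Cl2NO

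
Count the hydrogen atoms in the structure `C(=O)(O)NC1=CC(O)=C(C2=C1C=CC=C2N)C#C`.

10

Hydrogens are implicit in SMILES; fill each atom to its normal valence:
  6 × C (aromatic): no H
  4 × C (aromatic): 1 H each → 4
  2 × C: no H
  2 × O: 1 H each → 2
  1 × C: 1 H
  1 × N: 2 H
  1 × N: 1 H
  1 × O: no H
  Total hydrogens = 10.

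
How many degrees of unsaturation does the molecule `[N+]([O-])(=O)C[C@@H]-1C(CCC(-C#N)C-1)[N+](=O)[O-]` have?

Molecular formula from the SMILES: C8H11N3O4.
DoU = (2C + 2 + N − H − X)/2 = (2·8 + 2 + 3 − 11 − 0)/2 = 10/2 = 5.
(Structurally: 1 ring(s) + 4 π bond(s) = 5.)

5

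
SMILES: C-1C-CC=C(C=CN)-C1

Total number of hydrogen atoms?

13

Hydrogens are implicit in SMILES; fill each atom to its normal valence:
  4 × C: 2 H each → 8
  3 × C: 1 H each → 3
  1 × C: no H
  1 × N: 2 H
  Total hydrogens = 13.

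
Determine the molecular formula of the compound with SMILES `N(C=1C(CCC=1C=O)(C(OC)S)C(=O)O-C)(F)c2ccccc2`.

Heavy atoms from the SMILES: 16 C, 1 F, 1 N, 4 O, 1 S.
Implicit hydrogens by atom environment:
  5 × C (aromatic): 1 H each → 5
  4 × C: no H
  4 × O: no H
  2 × C: 3 H each → 6
  2 × C: 2 H each → 4
  2 × C: 1 H each → 2
  1 × C (aromatic): no H
  1 × F: no H
  1 × N: no H
  1 × S: 1 H
  Total hydrogens = 18.
Molecular formula: C16H18FNO4S

C16H18FNO4S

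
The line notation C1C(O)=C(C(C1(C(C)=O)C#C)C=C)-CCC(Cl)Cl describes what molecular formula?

Heavy atoms from the SMILES: 14 C, 2 Cl, 2 O.
Implicit hydrogens by atom environment:
  5 × C: no H
  4 × C: 2 H each → 8
  4 × C: 1 H each → 4
  2 × Cl: no H
  1 × C: 3 H
  1 × O: 1 H
  1 × O: no H
  Total hydrogens = 16.
Molecular formula: C14H16Cl2O2

C14H16Cl2O2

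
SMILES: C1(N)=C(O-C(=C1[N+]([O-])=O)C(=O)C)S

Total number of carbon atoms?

The symbol for carbon appears 6 times in the SMILES.

6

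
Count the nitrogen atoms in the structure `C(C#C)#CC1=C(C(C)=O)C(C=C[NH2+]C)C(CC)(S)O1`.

The symbol for nitrogen appears 1 time in the SMILES.

1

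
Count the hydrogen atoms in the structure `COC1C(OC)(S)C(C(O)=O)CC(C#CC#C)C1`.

16

Hydrogens are implicit in SMILES; fill each atom to its normal valence:
  5 × C: no H
  4 × C: 1 H each → 4
  3 × O: no H
  2 × C: 3 H each → 6
  2 × C: 2 H each → 4
  1 × O: 1 H
  1 × S: 1 H
  Total hydrogens = 16.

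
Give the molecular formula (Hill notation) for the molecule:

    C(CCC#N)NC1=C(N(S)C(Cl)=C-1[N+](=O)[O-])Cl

Heavy atoms from the SMILES: 8 C, 2 Cl, 4 N, 2 O, 1 S.
Implicit hydrogens by atom environment:
  4 × C (aromatic): no H
  3 × C: 2 H each → 6
  2 × Cl: no H
  1 × C: no H
  1 × N: 1 H
  1 × N (aromatic): no H
  1 × N (charge +1): no H
  1 × N: no H
  1 × O: no H
  1 × O (charge -1): no H
  1 × S: 1 H
  Total hydrogens = 8.
Molecular formula: C8H8Cl2N4O2S

C8H8Cl2N4O2S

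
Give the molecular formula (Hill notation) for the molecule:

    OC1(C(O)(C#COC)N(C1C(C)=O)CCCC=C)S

Heavy atoms from the SMILES: 13 C, 1 N, 4 O, 1 S.
Implicit hydrogens by atom environment:
  5 × C: no H
  4 × C: 2 H each → 8
  2 × C: 3 H each → 6
  2 × C: 1 H each → 2
  2 × O: 1 H each → 2
  2 × O: no H
  1 × N: no H
  1 × S: 1 H
  Total hydrogens = 19.
Molecular formula: C13H19NO4S

C13H19NO4S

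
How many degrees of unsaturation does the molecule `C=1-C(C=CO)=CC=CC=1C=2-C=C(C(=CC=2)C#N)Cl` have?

Molecular formula from the SMILES: C15H10ClNO.
DoU = (2C + 2 + N − H − X)/2 = (2·15 + 2 + 1 − 10 − 1)/2 = 22/2 = 11.
(Structurally: 2 ring(s) + 9 π bond(s) = 11.)

11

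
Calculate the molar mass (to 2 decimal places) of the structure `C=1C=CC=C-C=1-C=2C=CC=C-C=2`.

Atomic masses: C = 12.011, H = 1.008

Molecular formula: C12H10.
M = 12×12.011 + 10×1.008 = 154.21 g/mol.

154.21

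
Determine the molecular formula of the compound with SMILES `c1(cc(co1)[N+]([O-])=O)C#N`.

Heavy atoms from the SMILES: 5 C, 2 N, 3 O.
Implicit hydrogens by atom environment:
  2 × C (aromatic): 1 H each → 2
  2 × C (aromatic): no H
  1 × C: no H
  1 × N: no H
  1 × N (charge +1): no H
  1 × O (aromatic): no H
  1 × O: no H
  1 × O (charge -1): no H
  Total hydrogens = 2.
Molecular formula: C5H2N2O3

C5H2N2O3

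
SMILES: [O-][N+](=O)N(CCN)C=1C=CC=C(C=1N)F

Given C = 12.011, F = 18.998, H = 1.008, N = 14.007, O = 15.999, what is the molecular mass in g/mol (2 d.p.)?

214.20

Molecular formula: C8H11FN4O2.
M = 8×12.011 + 1×18.998 + 11×1.008 + 4×14.007 + 2×15.999 = 214.20 g/mol.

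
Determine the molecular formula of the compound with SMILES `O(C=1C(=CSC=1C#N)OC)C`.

C7H7NO2S

Heavy atoms from the SMILES: 7 C, 1 N, 2 O, 1 S.
Implicit hydrogens by atom environment:
  3 × C (aromatic): no H
  2 × C: 3 H each → 6
  2 × O: no H
  1 × C (aromatic): 1 H
  1 × C: no H
  1 × N: no H
  1 × S (aromatic): no H
  Total hydrogens = 7.
Molecular formula: C7H7NO2S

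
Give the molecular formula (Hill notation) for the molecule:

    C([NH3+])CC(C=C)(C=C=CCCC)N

C11H21N2+

Heavy atoms from the SMILES: 11 C, 2 N.
Implicit hydrogens by atom environment:
  5 × C: 2 H each → 10
  3 × C: 1 H each → 3
  2 × C: no H
  1 × C: 3 H
  1 × N (charge +1): 3 H
  1 × N: 2 H
  Total hydrogens = 21.
Net charge +1.
Molecular formula: C11H21N2+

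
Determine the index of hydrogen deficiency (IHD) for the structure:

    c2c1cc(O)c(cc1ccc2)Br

Molecular formula from the SMILES: C10H7BrO.
DoU = (2C + 2 + N − H − X)/2 = (2·10 + 2 + 0 − 7 − 1)/2 = 14/2 = 7.
(Structurally: 2 ring(s) + 5 π bond(s) = 7.)

7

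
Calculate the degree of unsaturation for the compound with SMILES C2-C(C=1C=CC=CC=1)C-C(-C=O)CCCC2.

Molecular formula from the SMILES: C15H20O.
DoU = (2C + 2 + N − H − X)/2 = (2·15 + 2 + 0 − 20 − 0)/2 = 12/2 = 6.
(Structurally: 2 ring(s) + 4 π bond(s) = 6.)

6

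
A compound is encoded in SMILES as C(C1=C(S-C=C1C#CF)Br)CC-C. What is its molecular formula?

C10H10BrFS

Heavy atoms from the SMILES: 1 Br, 10 C, 1 F, 1 S.
Implicit hydrogens by atom environment:
  3 × C: 2 H each → 6
  3 × C (aromatic): no H
  2 × C: no H
  1 × Br: no H
  1 × C: 3 H
  1 × C (aromatic): 1 H
  1 × F: no H
  1 × S (aromatic): no H
  Total hydrogens = 10.
Molecular formula: C10H10BrFS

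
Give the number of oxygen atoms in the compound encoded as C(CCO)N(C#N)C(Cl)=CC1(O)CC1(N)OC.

3

The symbol for oxygen appears 3 times in the SMILES.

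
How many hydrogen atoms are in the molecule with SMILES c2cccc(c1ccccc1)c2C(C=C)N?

Hydrogens are implicit in SMILES; fill each atom to its normal valence:
  9 × C (aromatic): 1 H each → 9
  3 × C (aromatic): no H
  2 × C: 1 H each → 2
  1 × C: 2 H
  1 × N: 2 H
  Total hydrogens = 15.

15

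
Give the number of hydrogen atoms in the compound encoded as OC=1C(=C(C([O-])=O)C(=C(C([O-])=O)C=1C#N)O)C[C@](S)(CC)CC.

Hydrogens are implicit in SMILES; fill each atom to its normal valence:
  6 × C (aromatic): no H
  4 × C: no H
  3 × C: 2 H each → 6
  2 × C: 3 H each → 6
  2 × O: 1 H each → 2
  2 × O: no H
  2 × O (charge -1): no H
  1 × N: no H
  1 × S: 1 H
  Total hydrogens = 15.

15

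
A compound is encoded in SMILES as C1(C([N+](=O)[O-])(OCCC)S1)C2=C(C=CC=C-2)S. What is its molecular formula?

Heavy atoms from the SMILES: 11 C, 1 N, 3 O, 2 S.
Implicit hydrogens by atom environment:
  4 × C (aromatic): 1 H each → 4
  2 × C: 2 H each → 4
  2 × C (aromatic): no H
  2 × O: no H
  1 × C: 3 H
  1 × C: 1 H
  1 × C: no H
  1 × N (charge +1): no H
  1 × O (charge -1): no H
  1 × S: 1 H
  1 × S: no H
  Total hydrogens = 13.
Molecular formula: C11H13NO3S2

C11H13NO3S2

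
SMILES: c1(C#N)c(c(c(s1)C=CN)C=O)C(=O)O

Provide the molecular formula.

Heavy atoms from the SMILES: 9 C, 2 N, 3 O, 1 S.
Implicit hydrogens by atom environment:
  4 × C (aromatic): no H
  3 × C: 1 H each → 3
  2 × C: no H
  2 × O: no H
  1 × N: 2 H
  1 × N: no H
  1 × O: 1 H
  1 × S (aromatic): no H
  Total hydrogens = 6.
Molecular formula: C9H6N2O3S

C9H6N2O3S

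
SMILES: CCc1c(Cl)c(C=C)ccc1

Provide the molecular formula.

Heavy atoms from the SMILES: 10 C, 1 Cl.
Implicit hydrogens by atom environment:
  3 × C (aromatic): 1 H each → 3
  3 × C (aromatic): no H
  2 × C: 2 H each → 4
  1 × C: 3 H
  1 × C: 1 H
  1 × Cl: no H
  Total hydrogens = 11.
Molecular formula: C10H11Cl

C10H11Cl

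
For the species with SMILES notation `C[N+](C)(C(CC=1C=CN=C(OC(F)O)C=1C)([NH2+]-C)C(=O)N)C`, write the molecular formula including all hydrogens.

[C14H25FN4O3]2+

Heavy atoms from the SMILES: 14 C, 1 F, 4 N, 3 O.
Implicit hydrogens by atom environment:
  5 × C: 3 H each → 15
  3 × C (aromatic): no H
  2 × C (aromatic): 1 H each → 2
  2 × C: no H
  2 × O: no H
  1 × C: 2 H
  1 × C: 1 H
  1 × F: no H
  1 × N: 2 H
  1 × N (charge +1): 2 H
  1 × N (aromatic): no H
  1 × N (charge +1): no H
  1 × O: 1 H
  Total hydrogens = 25.
Net charge +2.
Molecular formula: [C14H25FN4O3]2+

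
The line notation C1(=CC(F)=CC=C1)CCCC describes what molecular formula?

Heavy atoms from the SMILES: 10 C, 1 F.
Implicit hydrogens by atom environment:
  4 × C (aromatic): 1 H each → 4
  3 × C: 2 H each → 6
  2 × C (aromatic): no H
  1 × C: 3 H
  1 × F: no H
  Total hydrogens = 13.
Molecular formula: C10H13F

C10H13F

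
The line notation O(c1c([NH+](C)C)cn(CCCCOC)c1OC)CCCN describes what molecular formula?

C15H30N3O3+

Heavy atoms from the SMILES: 15 C, 3 N, 3 O.
Implicit hydrogens by atom environment:
  7 × C: 2 H each → 14
  4 × C: 3 H each → 12
  3 × C (aromatic): no H
  3 × O: no H
  1 × C (aromatic): 1 H
  1 × N: 2 H
  1 × N (charge +1): 1 H
  1 × N (aromatic): no H
  Total hydrogens = 30.
Net charge +1.
Molecular formula: C15H30N3O3+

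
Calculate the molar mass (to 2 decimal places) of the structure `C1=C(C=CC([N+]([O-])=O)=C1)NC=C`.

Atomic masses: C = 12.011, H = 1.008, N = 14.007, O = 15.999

Molecular formula: C8H8N2O2.
M = 8×12.011 + 8×1.008 + 2×14.007 + 2×15.999 = 164.16 g/mol.

164.16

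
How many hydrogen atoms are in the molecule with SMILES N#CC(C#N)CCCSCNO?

Hydrogens are implicit in SMILES; fill each atom to its normal valence:
  4 × C: 2 H each → 8
  2 × C: no H
  2 × N: no H
  1 × C: 1 H
  1 × N: 1 H
  1 × O: 1 H
  1 × S: no H
  Total hydrogens = 11.

11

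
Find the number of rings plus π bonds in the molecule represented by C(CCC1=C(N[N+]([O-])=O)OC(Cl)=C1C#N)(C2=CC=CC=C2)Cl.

Molecular formula from the SMILES: C14H11Cl2N3O3.
DoU = (2C + 2 + N − H − X)/2 = (2·14 + 2 + 3 − 11 − 2)/2 = 20/2 = 10.
(Structurally: 2 ring(s) + 8 π bond(s) = 10.)

10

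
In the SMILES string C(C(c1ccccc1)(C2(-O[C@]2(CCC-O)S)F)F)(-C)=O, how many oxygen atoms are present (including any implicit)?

3

The symbol for oxygen appears 3 times in the SMILES.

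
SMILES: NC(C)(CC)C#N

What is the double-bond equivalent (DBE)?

2

Molecular formula from the SMILES: C5H10N2.
DoU = (2C + 2 + N − H − X)/2 = (2·5 + 2 + 2 − 10 − 0)/2 = 4/2 = 2.
(Structurally: 0 ring(s) + 2 π bond(s) = 2.)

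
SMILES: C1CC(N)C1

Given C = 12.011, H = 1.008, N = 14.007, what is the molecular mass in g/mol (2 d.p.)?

71.12

Molecular formula: C4H9N.
M = 4×12.011 + 9×1.008 + 1×14.007 = 71.12 g/mol.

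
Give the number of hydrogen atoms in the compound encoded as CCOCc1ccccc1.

Hydrogens are implicit in SMILES; fill each atom to its normal valence:
  5 × C (aromatic): 1 H each → 5
  2 × C: 2 H each → 4
  1 × C: 3 H
  1 × C (aromatic): no H
  1 × O: no H
  Total hydrogens = 12.

12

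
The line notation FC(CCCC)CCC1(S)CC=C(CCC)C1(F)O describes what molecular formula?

Heavy atoms from the SMILES: 15 C, 2 F, 1 O, 1 S.
Implicit hydrogens by atom environment:
  8 × C: 2 H each → 16
  3 × C: no H
  2 × C: 3 H each → 6
  2 × C: 1 H each → 2
  2 × F: no H
  1 × O: 1 H
  1 × S: 1 H
  Total hydrogens = 26.
Molecular formula: C15H26F2OS

C15H26F2OS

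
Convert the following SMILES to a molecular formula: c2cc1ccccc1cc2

Heavy atoms from the SMILES: 10 C.
Implicit hydrogens by atom environment:
  8 × C (aromatic): 1 H each → 8
  2 × C (aromatic): no H
  Total hydrogens = 8.
Molecular formula: C10H8

C10H8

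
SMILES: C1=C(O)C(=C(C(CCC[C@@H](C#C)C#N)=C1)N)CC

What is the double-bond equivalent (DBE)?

8

Molecular formula from the SMILES: C15H18N2O.
DoU = (2C + 2 + N − H − X)/2 = (2·15 + 2 + 2 − 18 − 0)/2 = 16/2 = 8.
(Structurally: 1 ring(s) + 7 π bond(s) = 8.)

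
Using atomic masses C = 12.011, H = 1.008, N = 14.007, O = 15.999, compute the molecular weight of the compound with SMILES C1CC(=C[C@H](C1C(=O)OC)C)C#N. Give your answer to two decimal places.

Molecular formula: C10H13NO2.
M = 10×12.011 + 13×1.008 + 1×14.007 + 2×15.999 = 179.22 g/mol.

179.22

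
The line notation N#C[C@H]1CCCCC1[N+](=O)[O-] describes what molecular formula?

C7H10N2O2

Heavy atoms from the SMILES: 7 C, 2 N, 2 O.
Implicit hydrogens by atom environment:
  4 × C: 2 H each → 8
  2 × C: 1 H each → 2
  1 × C: no H
  1 × N: no H
  1 × N (charge +1): no H
  1 × O: no H
  1 × O (charge -1): no H
  Total hydrogens = 10.
Molecular formula: C7H10N2O2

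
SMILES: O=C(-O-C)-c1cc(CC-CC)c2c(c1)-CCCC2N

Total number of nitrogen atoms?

1

The symbol for nitrogen appears 1 time in the SMILES.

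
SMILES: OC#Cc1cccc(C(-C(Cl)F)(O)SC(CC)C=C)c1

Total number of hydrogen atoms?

Hydrogens are implicit in SMILES; fill each atom to its normal valence:
  4 × C (aromatic): 1 H each → 4
  3 × C: 1 H each → 3
  3 × C: no H
  2 × C: 2 H each → 4
  2 × C (aromatic): no H
  2 × O: 1 H each → 2
  1 × C: 3 H
  1 × Cl: no H
  1 × F: no H
  1 × S: no H
  Total hydrogens = 16.

16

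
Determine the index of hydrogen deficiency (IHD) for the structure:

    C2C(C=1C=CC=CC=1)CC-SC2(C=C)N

Molecular formula from the SMILES: C13H17NS.
DoU = (2C + 2 + N − H − X)/2 = (2·13 + 2 + 1 − 17 − 0)/2 = 12/2 = 6.
(Structurally: 2 ring(s) + 4 π bond(s) = 6.)

6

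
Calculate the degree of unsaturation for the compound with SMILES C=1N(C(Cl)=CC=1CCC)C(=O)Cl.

4

Molecular formula from the SMILES: C8H9Cl2NO.
DoU = (2C + 2 + N − H − X)/2 = (2·8 + 2 + 1 − 9 − 2)/2 = 8/2 = 4.
(Structurally: 1 ring(s) + 3 π bond(s) = 4.)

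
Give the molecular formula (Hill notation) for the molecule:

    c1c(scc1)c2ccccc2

Heavy atoms from the SMILES: 10 C, 1 S.
Implicit hydrogens by atom environment:
  8 × C (aromatic): 1 H each → 8
  2 × C (aromatic): no H
  1 × S (aromatic): no H
  Total hydrogens = 8.
Molecular formula: C10H8S

C10H8S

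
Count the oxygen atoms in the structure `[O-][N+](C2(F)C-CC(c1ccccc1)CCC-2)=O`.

The symbol for oxygen appears 2 times in the SMILES.

2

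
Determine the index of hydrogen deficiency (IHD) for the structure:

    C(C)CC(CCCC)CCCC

0

Molecular formula from the SMILES: C12H26.
DoU = (2C + 2 + N − H − X)/2 = (2·12 + 2 + 0 − 26 − 0)/2 = 0/2 = 0.
(Structurally: 0 ring(s) + 0 π bond(s) = 0.)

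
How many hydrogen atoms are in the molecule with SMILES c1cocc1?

Hydrogens are implicit in SMILES; fill each atom to its normal valence:
  4 × C (aromatic): 1 H each → 4
  1 × O (aromatic): no H
  Total hydrogens = 4.

4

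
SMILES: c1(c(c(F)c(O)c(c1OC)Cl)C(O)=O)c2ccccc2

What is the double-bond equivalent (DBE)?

Molecular formula from the SMILES: C14H10ClFO4.
DoU = (2C + 2 + N − H − X)/2 = (2·14 + 2 + 0 − 10 − 2)/2 = 18/2 = 9.
(Structurally: 2 ring(s) + 7 π bond(s) = 9.)

9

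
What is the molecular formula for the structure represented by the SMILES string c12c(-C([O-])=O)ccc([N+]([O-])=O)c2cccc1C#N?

Heavy atoms from the SMILES: 12 C, 2 N, 4 O.
Implicit hydrogens by atom environment:
  5 × C (aromatic): 1 H each → 5
  5 × C (aromatic): no H
  2 × C: no H
  2 × O: no H
  2 × O (charge -1): no H
  1 × N: no H
  1 × N (charge +1): no H
  Total hydrogens = 5.
Net charge -1.
Molecular formula: C12H5N2O4-

C12H5N2O4-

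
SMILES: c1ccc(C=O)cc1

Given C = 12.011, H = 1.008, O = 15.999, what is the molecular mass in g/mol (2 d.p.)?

106.12

Molecular formula: C7H6O.
M = 7×12.011 + 6×1.008 + 1×15.999 = 106.12 g/mol.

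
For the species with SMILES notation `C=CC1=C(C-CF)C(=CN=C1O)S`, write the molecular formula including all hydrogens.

C9H10FNOS

Heavy atoms from the SMILES: 9 C, 1 F, 1 N, 1 O, 1 S.
Implicit hydrogens by atom environment:
  4 × C (aromatic): no H
  3 × C: 2 H each → 6
  1 × C (aromatic): 1 H
  1 × C: 1 H
  1 × F: no H
  1 × N (aromatic): no H
  1 × O: 1 H
  1 × S: 1 H
  Total hydrogens = 10.
Molecular formula: C9H10FNOS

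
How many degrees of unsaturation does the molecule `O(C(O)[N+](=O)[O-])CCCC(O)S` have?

1

Molecular formula from the SMILES: C5H11NO5S.
DoU = (2C + 2 + N − H − X)/2 = (2·5 + 2 + 1 − 11 − 0)/2 = 2/2 = 1.
(Structurally: 0 ring(s) + 1 π bond(s) = 1.)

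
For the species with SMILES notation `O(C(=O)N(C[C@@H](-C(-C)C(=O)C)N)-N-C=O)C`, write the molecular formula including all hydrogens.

Heavy atoms from the SMILES: 9 C, 3 N, 4 O.
Implicit hydrogens by atom environment:
  4 × O: no H
  3 × C: 3 H each → 9
  3 × C: 1 H each → 3
  2 × C: no H
  1 × C: 2 H
  1 × N: 2 H
  1 × N: 1 H
  1 × N: no H
  Total hydrogens = 17.
Molecular formula: C9H17N3O4

C9H17N3O4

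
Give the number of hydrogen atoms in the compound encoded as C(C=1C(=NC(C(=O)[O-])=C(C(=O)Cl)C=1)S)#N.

Hydrogens are implicit in SMILES; fill each atom to its normal valence:
  4 × C (aromatic): no H
  3 × C: no H
  2 × O: no H
  1 × C (aromatic): 1 H
  1 × Cl: no H
  1 × N (aromatic): no H
  1 × N: no H
  1 × O (charge -1): no H
  1 × S: 1 H
  Total hydrogens = 2.

2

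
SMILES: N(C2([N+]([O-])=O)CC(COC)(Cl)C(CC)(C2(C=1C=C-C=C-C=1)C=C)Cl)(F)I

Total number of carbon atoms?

The symbol for carbon appears 17 times in the SMILES. (Cl is a single chlorine, not C + l.)

17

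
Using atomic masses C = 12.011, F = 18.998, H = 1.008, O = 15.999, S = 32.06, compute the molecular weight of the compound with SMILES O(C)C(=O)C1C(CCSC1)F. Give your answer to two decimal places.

Molecular formula: C7H11FO2S.
M = 7×12.011 + 1×18.998 + 11×1.008 + 2×15.999 + 1×32.06 = 178.22 g/mol.

178.22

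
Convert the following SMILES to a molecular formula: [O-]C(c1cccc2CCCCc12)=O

C11H11O2-

Heavy atoms from the SMILES: 11 C, 2 O.
Implicit hydrogens by atom environment:
  4 × C: 2 H each → 8
  3 × C (aromatic): 1 H each → 3
  3 × C (aromatic): no H
  1 × C: no H
  1 × O: no H
  1 × O (charge -1): no H
  Total hydrogens = 11.
Net charge -1.
Molecular formula: C11H11O2-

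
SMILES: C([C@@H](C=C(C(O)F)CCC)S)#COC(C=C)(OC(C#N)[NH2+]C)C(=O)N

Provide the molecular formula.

C16H23FN3O4S+

Heavy atoms from the SMILES: 16 C, 1 F, 3 N, 4 O, 1 S.
Implicit hydrogens by atom environment:
  6 × C: no H
  5 × C: 1 H each → 5
  3 × C: 2 H each → 6
  3 × O: no H
  2 × C: 3 H each → 6
  1 × F: no H
  1 × N (charge +1): 2 H
  1 × N: 2 H
  1 × N: no H
  1 × O: 1 H
  1 × S: 1 H
  Total hydrogens = 23.
Net charge +1.
Molecular formula: C16H23FN3O4S+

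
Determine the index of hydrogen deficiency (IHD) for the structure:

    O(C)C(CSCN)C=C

1

Molecular formula from the SMILES: C6H13NOS.
DoU = (2C + 2 + N − H − X)/2 = (2·6 + 2 + 1 − 13 − 0)/2 = 2/2 = 1.
(Structurally: 0 ring(s) + 1 π bond(s) = 1.)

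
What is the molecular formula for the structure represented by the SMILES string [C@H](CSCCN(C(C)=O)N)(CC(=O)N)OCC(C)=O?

Heavy atoms from the SMILES: 11 C, 3 N, 4 O, 1 S.
Implicit hydrogens by atom environment:
  5 × C: 2 H each → 10
  4 × O: no H
  3 × C: no H
  2 × C: 3 H each → 6
  2 × N: 2 H each → 4
  1 × C: 1 H
  1 × N: no H
  1 × S: no H
  Total hydrogens = 21.
Molecular formula: C11H21N3O4S

C11H21N3O4S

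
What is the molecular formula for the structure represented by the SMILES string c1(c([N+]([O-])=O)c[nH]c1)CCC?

Heavy atoms from the SMILES: 7 C, 2 N, 2 O.
Implicit hydrogens by atom environment:
  2 × C: 2 H each → 4
  2 × C (aromatic): 1 H each → 2
  2 × C (aromatic): no H
  1 × C: 3 H
  1 × N (aromatic): 1 H
  1 × N (charge +1): no H
  1 × O: no H
  1 × O (charge -1): no H
  Total hydrogens = 10.
Molecular formula: C7H10N2O2

C7H10N2O2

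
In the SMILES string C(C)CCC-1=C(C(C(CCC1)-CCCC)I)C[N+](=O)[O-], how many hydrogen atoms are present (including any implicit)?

Hydrogens are implicit in SMILES; fill each atom to its normal valence:
  10 × C: 2 H each → 20
  2 × C: 3 H each → 6
  2 × C: 1 H each → 2
  2 × C: no H
  1 × I: no H
  1 × N (charge +1): no H
  1 × O: no H
  1 × O (charge -1): no H
  Total hydrogens = 28.

28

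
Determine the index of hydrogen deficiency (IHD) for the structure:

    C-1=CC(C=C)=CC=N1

5

Molecular formula from the SMILES: C7H7N.
DoU = (2C + 2 + N − H − X)/2 = (2·7 + 2 + 1 − 7 − 0)/2 = 10/2 = 5.
(Structurally: 1 ring(s) + 4 π bond(s) = 5.)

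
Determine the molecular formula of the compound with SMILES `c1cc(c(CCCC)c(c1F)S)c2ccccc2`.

C16H17FS

Heavy atoms from the SMILES: 16 C, 1 F, 1 S.
Implicit hydrogens by atom environment:
  7 × C (aromatic): 1 H each → 7
  5 × C (aromatic): no H
  3 × C: 2 H each → 6
  1 × C: 3 H
  1 × F: no H
  1 × S: 1 H
  Total hydrogens = 17.
Molecular formula: C16H17FS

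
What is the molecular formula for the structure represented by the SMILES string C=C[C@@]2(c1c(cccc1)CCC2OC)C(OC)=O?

C15H18O3

Heavy atoms from the SMILES: 15 C, 3 O.
Implicit hydrogens by atom environment:
  4 × C (aromatic): 1 H each → 4
  3 × C: 2 H each → 6
  3 × O: no H
  2 × C: 3 H each → 6
  2 × C: 1 H each → 2
  2 × C (aromatic): no H
  2 × C: no H
  Total hydrogens = 18.
Molecular formula: C15H18O3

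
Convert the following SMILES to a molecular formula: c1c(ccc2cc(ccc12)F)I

C10H6FI

Heavy atoms from the SMILES: 10 C, 1 F, 1 I.
Implicit hydrogens by atom environment:
  6 × C (aromatic): 1 H each → 6
  4 × C (aromatic): no H
  1 × F: no H
  1 × I: no H
  Total hydrogens = 6.
Molecular formula: C10H6FI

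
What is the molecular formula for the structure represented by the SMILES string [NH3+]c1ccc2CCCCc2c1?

C10H14N+

Heavy atoms from the SMILES: 10 C, 1 N.
Implicit hydrogens by atom environment:
  4 × C: 2 H each → 8
  3 × C (aromatic): 1 H each → 3
  3 × C (aromatic): no H
  1 × N (charge +1): 3 H
  Total hydrogens = 14.
Net charge +1.
Molecular formula: C10H14N+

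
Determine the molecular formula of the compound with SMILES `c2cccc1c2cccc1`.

Heavy atoms from the SMILES: 10 C.
Implicit hydrogens by atom environment:
  8 × C (aromatic): 1 H each → 8
  2 × C (aromatic): no H
  Total hydrogens = 8.
Molecular formula: C10H8

C10H8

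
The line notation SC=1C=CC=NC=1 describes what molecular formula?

Heavy atoms from the SMILES: 5 C, 1 N, 1 S.
Implicit hydrogens by atom environment:
  4 × C (aromatic): 1 H each → 4
  1 × C (aromatic): no H
  1 × N (aromatic): no H
  1 × S: 1 H
  Total hydrogens = 5.
Molecular formula: C5H5NS

C5H5NS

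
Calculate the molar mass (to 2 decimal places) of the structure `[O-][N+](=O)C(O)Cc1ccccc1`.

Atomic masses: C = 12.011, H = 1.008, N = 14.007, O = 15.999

Molecular formula: C8H9NO3.
M = 8×12.011 + 9×1.008 + 1×14.007 + 3×15.999 = 167.16 g/mol.

167.16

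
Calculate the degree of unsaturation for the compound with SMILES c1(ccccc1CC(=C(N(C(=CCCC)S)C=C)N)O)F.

Molecular formula from the SMILES: C16H21FN2OS.
DoU = (2C + 2 + N − H − X)/2 = (2·16 + 2 + 2 − 21 − 1)/2 = 14/2 = 7.
(Structurally: 1 ring(s) + 6 π bond(s) = 7.)

7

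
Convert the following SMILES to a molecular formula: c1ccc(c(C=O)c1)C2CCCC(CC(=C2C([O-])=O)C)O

C17H19O4-

Heavy atoms from the SMILES: 17 C, 4 O.
Implicit hydrogens by atom environment:
  4 × C: 2 H each → 8
  4 × C (aromatic): 1 H each → 4
  3 × C: 1 H each → 3
  3 × C: no H
  2 × C (aromatic): no H
  2 × O: no H
  1 × C: 3 H
  1 × O: 1 H
  1 × O (charge -1): no H
  Total hydrogens = 19.
Net charge -1.
Molecular formula: C17H19O4-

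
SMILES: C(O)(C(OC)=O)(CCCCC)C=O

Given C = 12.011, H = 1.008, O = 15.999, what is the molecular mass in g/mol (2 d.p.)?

Molecular formula: C9H16O4.
M = 9×12.011 + 16×1.008 + 4×15.999 = 188.22 g/mol.

188.22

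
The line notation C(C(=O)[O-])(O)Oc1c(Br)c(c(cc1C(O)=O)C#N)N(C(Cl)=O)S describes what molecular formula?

Heavy atoms from the SMILES: 1 Br, 11 C, 1 Cl, 2 N, 7 O, 1 S.
Implicit hydrogens by atom environment:
  5 × C (aromatic): no H
  4 × C: no H
  4 × O: no H
  2 × N: no H
  2 × O: 1 H each → 2
  1 × Br: no H
  1 × C (aromatic): 1 H
  1 × C: 1 H
  1 × Cl: no H
  1 × O (charge -1): no H
  1 × S: 1 H
  Total hydrogens = 5.
Net charge -1.
Molecular formula: C11H5BrClN2O7S-

C11H5BrClN2O7S-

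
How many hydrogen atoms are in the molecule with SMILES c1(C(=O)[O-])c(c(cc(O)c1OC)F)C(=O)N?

Hydrogens are implicit in SMILES; fill each atom to its normal valence:
  5 × C (aromatic): no H
  3 × O: no H
  2 × C: no H
  1 × C: 3 H
  1 × C (aromatic): 1 H
  1 × F: no H
  1 × N: 2 H
  1 × O: 1 H
  1 × O (charge -1): no H
  Total hydrogens = 7.

7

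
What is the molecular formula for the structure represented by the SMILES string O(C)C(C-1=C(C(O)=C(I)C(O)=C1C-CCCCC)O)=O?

Heavy atoms from the SMILES: 14 C, 1 I, 5 O.
Implicit hydrogens by atom environment:
  6 × C (aromatic): no H
  5 × C: 2 H each → 10
  3 × O: 1 H each → 3
  2 × C: 3 H each → 6
  2 × O: no H
  1 × C: no H
  1 × I: no H
  Total hydrogens = 19.
Molecular formula: C14H19IO5

C14H19IO5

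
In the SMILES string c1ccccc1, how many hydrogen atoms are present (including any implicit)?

Hydrogens are implicit in SMILES; fill each atom to its normal valence:
  6 × C (aromatic): 1 H each → 6
  Total hydrogens = 6.

6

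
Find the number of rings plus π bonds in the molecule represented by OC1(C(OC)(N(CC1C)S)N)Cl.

Molecular formula from the SMILES: C6H13ClN2O2S.
DoU = (2C + 2 + N − H − X)/2 = (2·6 + 2 + 2 − 13 − 1)/2 = 2/2 = 1.
(Structurally: 1 ring(s) + 0 π bond(s) = 1.)

1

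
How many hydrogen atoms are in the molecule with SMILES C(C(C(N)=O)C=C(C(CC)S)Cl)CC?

Hydrogens are implicit in SMILES; fill each atom to its normal valence:
  3 × C: 2 H each → 6
  3 × C: 1 H each → 3
  2 × C: 3 H each → 6
  2 × C: no H
  1 × Cl: no H
  1 × N: 2 H
  1 × O: no H
  1 × S: 1 H
  Total hydrogens = 18.

18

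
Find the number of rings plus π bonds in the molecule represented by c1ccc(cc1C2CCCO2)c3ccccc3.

9

Molecular formula from the SMILES: C16H16O.
DoU = (2C + 2 + N − H − X)/2 = (2·16 + 2 + 0 − 16 − 0)/2 = 18/2 = 9.
(Structurally: 3 ring(s) + 6 π bond(s) = 9.)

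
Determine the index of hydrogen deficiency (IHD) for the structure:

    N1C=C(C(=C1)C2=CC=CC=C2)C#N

Molecular formula from the SMILES: C11H8N2.
DoU = (2C + 2 + N − H − X)/2 = (2·11 + 2 + 2 − 8 − 0)/2 = 18/2 = 9.
(Structurally: 2 ring(s) + 7 π bond(s) = 9.)

9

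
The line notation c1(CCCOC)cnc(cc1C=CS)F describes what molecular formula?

Heavy atoms from the SMILES: 11 C, 1 F, 1 N, 1 O, 1 S.
Implicit hydrogens by atom environment:
  3 × C: 2 H each → 6
  3 × C (aromatic): no H
  2 × C (aromatic): 1 H each → 2
  2 × C: 1 H each → 2
  1 × C: 3 H
  1 × F: no H
  1 × N (aromatic): no H
  1 × O: no H
  1 × S: 1 H
  Total hydrogens = 14.
Molecular formula: C11H14FNOS

C11H14FNOS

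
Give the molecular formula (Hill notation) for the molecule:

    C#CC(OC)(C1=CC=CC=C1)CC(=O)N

Heavy atoms from the SMILES: 12 C, 1 N, 2 O.
Implicit hydrogens by atom environment:
  5 × C (aromatic): 1 H each → 5
  3 × C: no H
  2 × O: no H
  1 × C: 3 H
  1 × C: 2 H
  1 × C: 1 H
  1 × C (aromatic): no H
  1 × N: 2 H
  Total hydrogens = 13.
Molecular formula: C12H13NO2

C12H13NO2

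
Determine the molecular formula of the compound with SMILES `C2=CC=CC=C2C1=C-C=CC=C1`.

C12H10

Heavy atoms from the SMILES: 12 C.
Implicit hydrogens by atom environment:
  10 × C (aromatic): 1 H each → 10
  2 × C (aromatic): no H
  Total hydrogens = 10.
Molecular formula: C12H10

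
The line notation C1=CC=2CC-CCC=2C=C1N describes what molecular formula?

Heavy atoms from the SMILES: 10 C, 1 N.
Implicit hydrogens by atom environment:
  4 × C: 2 H each → 8
  3 × C (aromatic): 1 H each → 3
  3 × C (aromatic): no H
  1 × N: 2 H
  Total hydrogens = 13.
Molecular formula: C10H13N

C10H13N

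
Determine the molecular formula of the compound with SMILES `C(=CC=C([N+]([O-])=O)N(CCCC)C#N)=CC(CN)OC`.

Heavy atoms from the SMILES: 13 C, 4 N, 3 O.
Implicit hydrogens by atom environment:
  4 × C: 2 H each → 8
  4 × C: 1 H each → 4
  3 × C: no H
  2 × C: 3 H each → 6
  2 × N: no H
  2 × O: no H
  1 × N: 2 H
  1 × N (charge +1): no H
  1 × O (charge -1): no H
  Total hydrogens = 20.
Molecular formula: C13H20N4O3

C13H20N4O3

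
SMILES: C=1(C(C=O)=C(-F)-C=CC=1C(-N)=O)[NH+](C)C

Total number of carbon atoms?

The symbol for carbon appears 10 times in the SMILES.

10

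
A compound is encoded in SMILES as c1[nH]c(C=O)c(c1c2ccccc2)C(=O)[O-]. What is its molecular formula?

C12H8NO3-

Heavy atoms from the SMILES: 12 C, 1 N, 3 O.
Implicit hydrogens by atom environment:
  6 × C (aromatic): 1 H each → 6
  4 × C (aromatic): no H
  2 × O: no H
  1 × C: 1 H
  1 × C: no H
  1 × N (aromatic): 1 H
  1 × O (charge -1): no H
  Total hydrogens = 8.
Net charge -1.
Molecular formula: C12H8NO3-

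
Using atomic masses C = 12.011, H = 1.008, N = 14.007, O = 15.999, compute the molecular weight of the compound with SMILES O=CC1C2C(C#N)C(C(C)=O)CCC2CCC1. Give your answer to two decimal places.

Molecular formula: C14H19NO2.
M = 14×12.011 + 19×1.008 + 1×14.007 + 2×15.999 = 233.31 g/mol.

233.31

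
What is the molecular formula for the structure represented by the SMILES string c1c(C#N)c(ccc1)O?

C7H5NO

Heavy atoms from the SMILES: 7 C, 1 N, 1 O.
Implicit hydrogens by atom environment:
  4 × C (aromatic): 1 H each → 4
  2 × C (aromatic): no H
  1 × C: no H
  1 × N: no H
  1 × O: 1 H
  Total hydrogens = 5.
Molecular formula: C7H5NO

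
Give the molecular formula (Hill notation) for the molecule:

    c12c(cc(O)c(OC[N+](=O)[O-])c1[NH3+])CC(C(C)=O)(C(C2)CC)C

Heavy atoms from the SMILES: 16 C, 2 N, 5 O.
Implicit hydrogens by atom environment:
  5 × C (aromatic): no H
  4 × C: 2 H each → 8
  3 × C: 3 H each → 9
  3 × O: no H
  2 × C: no H
  1 × C (aromatic): 1 H
  1 × C: 1 H
  1 × N (charge +1): 3 H
  1 × N (charge +1): no H
  1 × O: 1 H
  1 × O (charge -1): no H
  Total hydrogens = 23.
Net charge +1.
Molecular formula: C16H23N2O5+

C16H23N2O5+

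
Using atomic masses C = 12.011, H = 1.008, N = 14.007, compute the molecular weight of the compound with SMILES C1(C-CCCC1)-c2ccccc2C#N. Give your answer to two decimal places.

185.27

Molecular formula: C13H15N.
M = 13×12.011 + 15×1.008 + 1×14.007 = 185.27 g/mol.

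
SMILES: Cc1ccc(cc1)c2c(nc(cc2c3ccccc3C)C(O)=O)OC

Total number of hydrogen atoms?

19

Hydrogens are implicit in SMILES; fill each atom to its normal valence:
  9 × C (aromatic): 1 H each → 9
  8 × C (aromatic): no H
  3 × C: 3 H each → 9
  2 × O: no H
  1 × C: no H
  1 × N (aromatic): no H
  1 × O: 1 H
  Total hydrogens = 19.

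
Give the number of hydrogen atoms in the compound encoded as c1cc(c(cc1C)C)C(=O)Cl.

Hydrogens are implicit in SMILES; fill each atom to its normal valence:
  3 × C (aromatic): 1 H each → 3
  3 × C (aromatic): no H
  2 × C: 3 H each → 6
  1 × C: no H
  1 × Cl: no H
  1 × O: no H
  Total hydrogens = 9.

9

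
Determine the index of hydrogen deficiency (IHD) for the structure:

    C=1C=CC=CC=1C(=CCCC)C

Molecular formula from the SMILES: C12H16.
DoU = (2C + 2 + N − H − X)/2 = (2·12 + 2 + 0 − 16 − 0)/2 = 10/2 = 5.
(Structurally: 1 ring(s) + 4 π bond(s) = 5.)

5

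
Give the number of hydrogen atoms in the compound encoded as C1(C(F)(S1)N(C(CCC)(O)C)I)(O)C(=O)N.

Hydrogens are implicit in SMILES; fill each atom to its normal valence:
  4 × C: no H
  2 × C: 3 H each → 6
  2 × C: 2 H each → 4
  2 × O: 1 H each → 2
  1 × F: no H
  1 × I: no H
  1 × N: 2 H
  1 × N: no H
  1 × O: no H
  1 × S: no H
  Total hydrogens = 14.

14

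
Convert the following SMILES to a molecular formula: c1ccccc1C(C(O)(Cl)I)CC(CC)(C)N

Heavy atoms from the SMILES: 13 C, 1 Cl, 1 I, 1 N, 1 O.
Implicit hydrogens by atom environment:
  5 × C (aromatic): 1 H each → 5
  2 × C: 3 H each → 6
  2 × C: 2 H each → 4
  2 × C: no H
  1 × C: 1 H
  1 × C (aromatic): no H
  1 × Cl: no H
  1 × I: no H
  1 × N: 2 H
  1 × O: 1 H
  Total hydrogens = 19.
Molecular formula: C13H19ClINO

C13H19ClINO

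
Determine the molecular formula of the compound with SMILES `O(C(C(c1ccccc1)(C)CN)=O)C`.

Heavy atoms from the SMILES: 11 C, 1 N, 2 O.
Implicit hydrogens by atom environment:
  5 × C (aromatic): 1 H each → 5
  2 × C: 3 H each → 6
  2 × C: no H
  2 × O: no H
  1 × C: 2 H
  1 × C (aromatic): no H
  1 × N: 2 H
  Total hydrogens = 15.
Molecular formula: C11H15NO2

C11H15NO2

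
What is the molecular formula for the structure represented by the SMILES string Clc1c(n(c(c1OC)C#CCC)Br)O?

C9H9BrClNO2

Heavy atoms from the SMILES: 1 Br, 9 C, 1 Cl, 1 N, 2 O.
Implicit hydrogens by atom environment:
  4 × C (aromatic): no H
  2 × C: 3 H each → 6
  2 × C: no H
  1 × Br: no H
  1 × C: 2 H
  1 × Cl: no H
  1 × N (aromatic): no H
  1 × O: 1 H
  1 × O: no H
  Total hydrogens = 9.
Molecular formula: C9H9BrClNO2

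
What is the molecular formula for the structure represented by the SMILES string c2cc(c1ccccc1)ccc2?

C12H10

Heavy atoms from the SMILES: 12 C.
Implicit hydrogens by atom environment:
  10 × C (aromatic): 1 H each → 10
  2 × C (aromatic): no H
  Total hydrogens = 10.
Molecular formula: C12H10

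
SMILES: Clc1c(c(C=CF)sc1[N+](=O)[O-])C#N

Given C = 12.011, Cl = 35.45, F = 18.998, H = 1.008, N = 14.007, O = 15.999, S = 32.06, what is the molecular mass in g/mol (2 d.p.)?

Molecular formula: C7H2ClFN2O2S.
M = 7×12.011 + 1×35.45 + 1×18.998 + 2×1.008 + 2×14.007 + 2×15.999 + 1×32.06 = 232.61 g/mol.

232.61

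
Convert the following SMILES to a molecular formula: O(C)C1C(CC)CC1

Heavy atoms from the SMILES: 7 C, 1 O.
Implicit hydrogens by atom environment:
  3 × C: 2 H each → 6
  2 × C: 3 H each → 6
  2 × C: 1 H each → 2
  1 × O: no H
  Total hydrogens = 14.
Molecular formula: C7H14O

C7H14O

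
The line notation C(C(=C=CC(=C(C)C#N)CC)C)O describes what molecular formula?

Heavy atoms from the SMILES: 11 C, 1 N, 1 O.
Implicit hydrogens by atom environment:
  5 × C: no H
  3 × C: 3 H each → 9
  2 × C: 2 H each → 4
  1 × C: 1 H
  1 × N: no H
  1 × O: 1 H
  Total hydrogens = 15.
Molecular formula: C11H15NO

C11H15NO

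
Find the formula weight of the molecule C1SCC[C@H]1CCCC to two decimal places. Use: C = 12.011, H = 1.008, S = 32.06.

Molecular formula: C8H16S.
M = 8×12.011 + 16×1.008 + 1×32.06 = 144.28 g/mol.

144.28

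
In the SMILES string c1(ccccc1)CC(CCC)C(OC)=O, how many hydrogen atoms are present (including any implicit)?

18

Hydrogens are implicit in SMILES; fill each atom to its normal valence:
  5 × C (aromatic): 1 H each → 5
  3 × C: 2 H each → 6
  2 × C: 3 H each → 6
  2 × O: no H
  1 × C: 1 H
  1 × C: no H
  1 × C (aromatic): no H
  Total hydrogens = 18.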